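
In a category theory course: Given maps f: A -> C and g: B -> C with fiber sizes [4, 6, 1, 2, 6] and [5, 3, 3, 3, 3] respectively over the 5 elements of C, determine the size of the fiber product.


The pullback A x_C B consists of pairs (a, b) with f(a) = g(b).
For each element c in C, the fiber product has |f^-1(c)| * |g^-1(c)| elements.
Summing over C: 4 * 5 + 6 * 3 + 1 * 3 + 2 * 3 + 6 * 3
= 20 + 18 + 3 + 6 + 18 = 65

65


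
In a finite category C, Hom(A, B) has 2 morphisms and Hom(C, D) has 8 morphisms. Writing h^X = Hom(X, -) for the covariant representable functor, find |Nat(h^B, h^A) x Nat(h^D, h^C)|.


By the Yoneda lemma, Nat(h^B, h^A) is isomorphic to Hom(A, B),
so |Nat(h^B, h^A)| = |Hom(A, B)| and |Nat(h^D, h^C)| = |Hom(C, D)|.
|Hom(A, B)| = 2, |Hom(C, D)| = 8.
|Nat(h^B, h^A) x Nat(h^D, h^C)| = 2 * 8 = 16

16


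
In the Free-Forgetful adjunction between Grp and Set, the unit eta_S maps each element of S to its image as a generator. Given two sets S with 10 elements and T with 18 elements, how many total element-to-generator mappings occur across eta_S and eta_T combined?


The unit eta_X: X -> U(F(X)) of the Free-Forgetful adjunction
maps each element of X to a generator of F(X). For X = S + T (disjoint
union in Set), |S + T| = |S| + |T|.
Total mappings = 10 + 18 = 28.

28


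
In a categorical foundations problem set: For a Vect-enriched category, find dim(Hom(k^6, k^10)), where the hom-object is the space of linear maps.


In Vect-enriched categories, Hom(k^n, k^m) is the space of m x n matrices.
dim(Hom(k^6, k^10)) = 10 * 6 = 60

60


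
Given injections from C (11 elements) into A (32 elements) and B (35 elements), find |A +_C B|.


The pushout A +_C B identifies the images of C in A and B.
|A +_C B| = |A| + |B| - |C| (for injections).
= 32 + 35 - 11 = 56

56


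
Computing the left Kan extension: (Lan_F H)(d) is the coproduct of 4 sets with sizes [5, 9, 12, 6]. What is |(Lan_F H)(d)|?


Pointwise, the left Kan extension (Lan_F H)(d) is the colimit, indexed
by the comma category (F downarrow d), of H composed with the
projection (F downarrow d) -> C. Here that colimit is given
as a coproduct (disjoint union) of sets, so its cardinality is the
sum of the sizes of the summands.
Coproduct of sets with sizes: 5 + 9 + 12 + 6
= 32

32


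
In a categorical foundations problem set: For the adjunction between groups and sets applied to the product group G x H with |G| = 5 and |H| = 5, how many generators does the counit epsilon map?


The counit epsilon_K: F(U(K)) -> K of the Free-Forgetful adjunction
maps |K| generators of F(U(K)) into K. For K = G x H (the product group),
|G x H| = |G| * |H|.
Total generators mapped = 5 * 5 = 25.

25


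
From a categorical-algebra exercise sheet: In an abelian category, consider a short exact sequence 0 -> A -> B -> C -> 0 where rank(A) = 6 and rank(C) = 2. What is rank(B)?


For a short exact sequence 0 -> A -> B -> C -> 0,
rank is additive: rank(B) = rank(A) + rank(C).
rank(B) = 6 + 2 = 8

8


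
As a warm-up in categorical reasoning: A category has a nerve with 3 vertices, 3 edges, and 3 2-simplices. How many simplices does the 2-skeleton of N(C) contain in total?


The 2-skeleton of the nerve N(C) consists of simplices in dimensions 0, 1, 2:
  |N(C)_0| = 3 (objects)
  |N(C)_1| = 3 (morphisms)
  |N(C)_2| = 3 (composable pairs)
Total = 3 + 3 + 3 = 9

9


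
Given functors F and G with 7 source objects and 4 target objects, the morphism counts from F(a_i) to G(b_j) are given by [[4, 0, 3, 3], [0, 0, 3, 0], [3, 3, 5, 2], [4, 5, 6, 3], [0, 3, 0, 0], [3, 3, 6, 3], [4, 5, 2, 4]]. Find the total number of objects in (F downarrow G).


Objects of (F downarrow G) are triples (a, b, h: F(a)->G(b)).
The count equals the sum of all entries in the hom-matrix.
sum(row 0) = 10
sum(row 1) = 3
sum(row 2) = 13
sum(row 3) = 18
sum(row 4) = 3
sum(row 5) = 15
sum(row 6) = 15
Grand total = 77

77


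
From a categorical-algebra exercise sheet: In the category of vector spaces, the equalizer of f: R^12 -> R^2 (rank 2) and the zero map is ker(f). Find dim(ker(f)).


The equalizer of f and the zero map is ker(f).
By the rank-nullity theorem: dim(ker(f)) = dim(domain) - rank(f).
dim(ker(f)) = 12 - 2 = 10

10


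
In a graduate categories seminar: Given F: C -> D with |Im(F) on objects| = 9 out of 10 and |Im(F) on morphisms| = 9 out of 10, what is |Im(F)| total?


The image of F consists of distinct objects and distinct morphisms.
|Im(F)| on objects = 9
|Im(F)| on morphisms = 9
Total image cardinality = 9 + 9 = 18

18


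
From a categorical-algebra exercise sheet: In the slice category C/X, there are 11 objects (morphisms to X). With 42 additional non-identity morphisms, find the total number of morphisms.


In the slice category C/X, objects are morphisms to X.
Identity morphisms: 11 (one per object of C/X).
Non-identity morphisms: 42.
Total = 11 + 42 = 53

53


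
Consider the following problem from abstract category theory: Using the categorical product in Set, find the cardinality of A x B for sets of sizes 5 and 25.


In Set, the product A x B is the Cartesian product.
By the universal property, |A x B| = |A| * |B|.
|A x B| = 5 * 25 = 125

125


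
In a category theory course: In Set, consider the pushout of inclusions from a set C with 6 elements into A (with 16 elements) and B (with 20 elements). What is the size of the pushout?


The pushout A +_C B identifies the images of C in A and B.
|A +_C B| = |A| + |B| - |C| (for injections).
= 16 + 20 - 6 = 30

30


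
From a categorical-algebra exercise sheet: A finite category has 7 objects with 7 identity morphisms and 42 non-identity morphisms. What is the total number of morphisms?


Each object has an identity morphism, giving 7 identities.
Adding the 42 non-identity morphisms:
Total = 7 + 42 = 49

49


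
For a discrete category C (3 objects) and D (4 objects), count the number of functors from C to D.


A functor from a discrete category C to D is determined by
where each object maps. Each of the 3 objects of C can map
to any of the 4 objects of D independently.
Number of functors = 4^3 = 64

64


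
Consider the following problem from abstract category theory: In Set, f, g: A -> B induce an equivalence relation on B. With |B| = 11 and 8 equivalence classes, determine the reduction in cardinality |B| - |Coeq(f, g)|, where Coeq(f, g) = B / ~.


The coequalizer Coeq(f, g) = B / ~ has one element per equivalence class.
|B| = 11, |Coeq(f, g)| = 8.
|B| - |Coeq(f, g)| = 11 - 8 = 3.

3


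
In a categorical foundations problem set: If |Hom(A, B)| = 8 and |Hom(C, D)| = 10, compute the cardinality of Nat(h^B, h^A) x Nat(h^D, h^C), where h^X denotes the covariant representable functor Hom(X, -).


By the Yoneda lemma, Nat(h^B, h^A) is isomorphic to Hom(A, B),
so |Nat(h^B, h^A)| = |Hom(A, B)| and |Nat(h^D, h^C)| = |Hom(C, D)|.
|Hom(A, B)| = 8, |Hom(C, D)| = 10.
|Nat(h^B, h^A) x Nat(h^D, h^C)| = 8 * 10 = 80

80


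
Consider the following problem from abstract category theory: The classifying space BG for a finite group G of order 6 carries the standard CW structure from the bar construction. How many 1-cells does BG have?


In the bar-construction CW model of BG, the n-cells are indexed by
n-tuples [g_1|...|g_n] of non-identity elements of G (degenerate
simplices with some g_i = e do not contribute cells), so there are
(|G| - 1)^n n-cells.
For dim = 1 with |G| = 6:
cells = (6 - 1)^1 = 5^1 = 5

5


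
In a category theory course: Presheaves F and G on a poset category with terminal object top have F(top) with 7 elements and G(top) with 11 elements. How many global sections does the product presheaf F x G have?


Global sections of a presheaf on a poset with terminal top satisfy
Gamma(H) ~ H(top). Presheaves admit pointwise products, so
(F x G)(top) = F(top) x G(top) (Cartesian product).
|Gamma(F x G)| = |F(top)| * |G(top)| = 7 * 11 = 77.

77


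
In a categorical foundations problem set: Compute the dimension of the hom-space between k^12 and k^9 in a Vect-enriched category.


In Vect-enriched categories, Hom(k^n, k^m) is the space of m x n matrices.
dim(Hom(k^12, k^9)) = 9 * 12 = 108

108


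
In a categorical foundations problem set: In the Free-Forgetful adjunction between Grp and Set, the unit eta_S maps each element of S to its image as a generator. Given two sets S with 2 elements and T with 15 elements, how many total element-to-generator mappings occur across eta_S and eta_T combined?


The unit eta_X: X -> U(F(X)) of the Free-Forgetful adjunction
maps each element of X to a generator of F(X). For X = S + T (disjoint
union in Set), |S + T| = |S| + |T|.
Total mappings = 2 + 15 = 17.

17


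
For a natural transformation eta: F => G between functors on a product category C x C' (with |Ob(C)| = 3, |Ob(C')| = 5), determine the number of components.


A natural transformation eta: F => G assigns one component morphism per
object of the domain category.
The domain is the product category C x C', so
|Ob(C x C')| = |Ob(C)| * |Ob(C')| = 3 * 5 = 15.
Therefore eta has 15 component morphisms.

15


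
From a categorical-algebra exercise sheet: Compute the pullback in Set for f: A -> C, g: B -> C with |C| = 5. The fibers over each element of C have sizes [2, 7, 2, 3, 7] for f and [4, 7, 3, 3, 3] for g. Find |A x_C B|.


The pullback A x_C B consists of pairs (a, b) with f(a) = g(b).
For each element c in C, the fiber product has |f^-1(c)| * |g^-1(c)| elements.
Summing over C: 2 * 4 + 7 * 7 + 2 * 3 + 3 * 3 + 7 * 3
= 8 + 49 + 6 + 9 + 21 = 93

93


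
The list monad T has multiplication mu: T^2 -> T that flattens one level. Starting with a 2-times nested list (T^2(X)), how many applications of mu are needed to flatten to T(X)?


Each application of mu: T^2 -> T removes one layer of nesting.
Starting at depth 2 (i.e., T^2(X)), we need to reach T(X).
Number of mu applications = 2 - 1 = 1

1


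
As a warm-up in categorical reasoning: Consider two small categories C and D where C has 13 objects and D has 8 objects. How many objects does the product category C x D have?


The product category C x D has objects that are pairs (c, d).
Number of pairs = |Ob(C)| * |Ob(D)| = 13 * 8 = 104

104


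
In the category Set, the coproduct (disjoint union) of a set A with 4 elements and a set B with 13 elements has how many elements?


In Set, the coproduct A + B is the disjoint union.
|A + B| = |A| + |B| = 4 + 13 = 17

17


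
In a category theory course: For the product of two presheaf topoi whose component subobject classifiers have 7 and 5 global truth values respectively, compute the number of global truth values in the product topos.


In a product of presheaf topoi E_1 x E_2, the subobject classifier
is Omega = Omega_1 x Omega_2 (componentwise), so
|Omega(top)| = |Omega_1(top_1)| * |Omega_2(top_2)|.
= 7 * 5 = 35.

35


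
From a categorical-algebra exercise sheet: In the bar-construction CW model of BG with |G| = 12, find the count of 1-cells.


In the bar-construction CW model of BG, the n-cells are indexed by
n-tuples [g_1|...|g_n] of non-identity elements of G (degenerate
simplices with some g_i = e do not contribute cells), so there are
(|G| - 1)^n n-cells.
For dim = 1 with |G| = 12:
cells = (12 - 1)^1 = 11^1 = 11

11


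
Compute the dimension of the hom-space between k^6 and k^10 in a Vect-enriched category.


In Vect-enriched categories, Hom(k^n, k^m) is the space of m x n matrices.
dim(Hom(k^6, k^10)) = 10 * 6 = 60

60


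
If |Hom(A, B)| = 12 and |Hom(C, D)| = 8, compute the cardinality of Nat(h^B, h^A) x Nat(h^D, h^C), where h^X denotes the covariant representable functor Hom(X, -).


By the Yoneda lemma, Nat(h^B, h^A) is isomorphic to Hom(A, B),
so |Nat(h^B, h^A)| = |Hom(A, B)| and |Nat(h^D, h^C)| = |Hom(C, D)|.
|Hom(A, B)| = 12, |Hom(C, D)| = 8.
|Nat(h^B, h^A) x Nat(h^D, h^C)| = 12 * 8 = 96

96


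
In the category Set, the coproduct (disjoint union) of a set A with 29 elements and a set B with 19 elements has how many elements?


In Set, the coproduct A + B is the disjoint union.
|A + B| = |A| + |B| = 29 + 19 = 48

48


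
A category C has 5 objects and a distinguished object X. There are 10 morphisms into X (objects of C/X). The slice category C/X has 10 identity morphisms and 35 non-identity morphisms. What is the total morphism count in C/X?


In the slice category C/X, objects are morphisms to X.
Identity morphisms: 10 (one per object of C/X).
Non-identity morphisms: 35.
Total = 10 + 35 = 45

45


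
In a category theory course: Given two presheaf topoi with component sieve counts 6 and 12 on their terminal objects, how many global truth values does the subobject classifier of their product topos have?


In a product of presheaf topoi E_1 x E_2, the subobject classifier
is Omega = Omega_1 x Omega_2 (componentwise), so
|Omega(top)| = |Omega_1(top_1)| * |Omega_2(top_2)|.
= 6 * 12 = 72.

72


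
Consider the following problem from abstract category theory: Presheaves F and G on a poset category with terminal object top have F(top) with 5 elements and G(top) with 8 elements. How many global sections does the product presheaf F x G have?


Global sections of a presheaf on a poset with terminal top satisfy
Gamma(H) ~ H(top). Presheaves admit pointwise products, so
(F x G)(top) = F(top) x G(top) (Cartesian product).
|Gamma(F x G)| = |F(top)| * |G(top)| = 5 * 8 = 40.

40


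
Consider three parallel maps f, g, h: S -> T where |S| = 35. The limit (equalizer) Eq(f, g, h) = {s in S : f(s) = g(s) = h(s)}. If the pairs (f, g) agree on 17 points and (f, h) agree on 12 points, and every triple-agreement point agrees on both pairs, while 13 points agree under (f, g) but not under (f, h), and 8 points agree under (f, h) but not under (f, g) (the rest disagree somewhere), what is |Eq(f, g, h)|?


Eq(f, g, h) is the triple-agreement set: points in S where all three
maps take the same value. Using inclusion-exclusion on the pairwise data:
Pair (f, g) agrees on 17 points; pair (f, h) on 12 points.
Points agreeing under (f, g) but not (f, h) = 13; under (f, h) but not (f, g) = 8.
Triple-agreement = agreement-in-(f, g) minus points that agree under (f, g) but not (f, h):
|Eq(f, g, h)| = 17 - 13 = 4
(cross-check via (f, h): 12 - 8 = 4.)

4


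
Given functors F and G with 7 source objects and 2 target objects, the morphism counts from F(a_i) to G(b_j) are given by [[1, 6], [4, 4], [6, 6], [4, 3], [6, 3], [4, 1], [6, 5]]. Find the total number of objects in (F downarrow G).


Objects of (F downarrow G) are triples (a, b, h: F(a)->G(b)).
The count equals the sum of all entries in the hom-matrix.
sum(row 0) = 7
sum(row 1) = 8
sum(row 2) = 12
sum(row 3) = 7
sum(row 4) = 9
sum(row 5) = 5
sum(row 6) = 11
Grand total = 59

59


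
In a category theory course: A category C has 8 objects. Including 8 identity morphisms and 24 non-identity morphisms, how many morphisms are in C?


Each object has an identity morphism, giving 8 identities.
Adding the 24 non-identity morphisms:
Total = 8 + 24 = 32

32


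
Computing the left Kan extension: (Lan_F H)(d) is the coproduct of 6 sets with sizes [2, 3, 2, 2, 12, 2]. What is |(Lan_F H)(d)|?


Pointwise, the left Kan extension (Lan_F H)(d) is the colimit, indexed
by the comma category (F downarrow d), of H composed with the
projection (F downarrow d) -> C. Here that colimit is given
as a coproduct (disjoint union) of sets, so its cardinality is the
sum of the sizes of the summands.
Coproduct of sets with sizes: 2 + 3 + 2 + 2 + 12 + 2
= 23

23


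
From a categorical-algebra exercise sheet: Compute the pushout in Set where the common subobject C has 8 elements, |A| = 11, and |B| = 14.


The pushout A +_C B identifies the images of C in A and B.
|A +_C B| = |A| + |B| - |C| (for injections).
= 11 + 14 - 8 = 17

17


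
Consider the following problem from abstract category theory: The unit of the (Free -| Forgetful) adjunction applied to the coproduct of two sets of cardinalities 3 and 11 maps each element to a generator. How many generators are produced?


The unit eta_X: X -> U(F(X)) of the Free-Forgetful adjunction
maps each element of X to a generator of F(X). For X = S + T (disjoint
union in Set), |S + T| = |S| + |T|.
Total mappings = 3 + 11 = 14.

14


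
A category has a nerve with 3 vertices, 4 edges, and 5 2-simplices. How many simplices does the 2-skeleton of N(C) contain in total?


The 2-skeleton of the nerve N(C) consists of simplices in dimensions 0, 1, 2:
  |N(C)_0| = 3 (objects)
  |N(C)_1| = 4 (morphisms)
  |N(C)_2| = 5 (composable pairs)
Total = 3 + 4 + 5 = 12

12


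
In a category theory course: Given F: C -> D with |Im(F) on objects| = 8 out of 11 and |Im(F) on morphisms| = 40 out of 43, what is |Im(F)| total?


The image of F consists of distinct objects and distinct morphisms.
|Im(F)| on objects = 8
|Im(F)| on morphisms = 40
Total image cardinality = 8 + 40 = 48

48


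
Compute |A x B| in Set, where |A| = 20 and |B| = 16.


In Set, the product A x B is the Cartesian product.
By the universal property, |A x B| = |A| * |B|.
|A x B| = 20 * 16 = 320

320


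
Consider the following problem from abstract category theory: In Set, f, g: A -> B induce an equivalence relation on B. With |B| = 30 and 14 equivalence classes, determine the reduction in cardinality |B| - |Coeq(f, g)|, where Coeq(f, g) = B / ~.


The coequalizer Coeq(f, g) = B / ~ has one element per equivalence class.
|B| = 30, |Coeq(f, g)| = 14.
|B| - |Coeq(f, g)| = 30 - 14 = 16.

16


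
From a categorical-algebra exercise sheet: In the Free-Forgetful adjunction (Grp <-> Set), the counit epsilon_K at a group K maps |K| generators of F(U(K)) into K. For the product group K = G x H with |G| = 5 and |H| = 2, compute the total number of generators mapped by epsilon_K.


The counit epsilon_K: F(U(K)) -> K of the Free-Forgetful adjunction
maps |K| generators of F(U(K)) into K. For K = G x H (the product group),
|G x H| = |G| * |H|.
Total generators mapped = 5 * 2 = 10.

10


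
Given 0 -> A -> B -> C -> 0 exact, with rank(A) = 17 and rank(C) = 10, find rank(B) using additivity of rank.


For a short exact sequence 0 -> A -> B -> C -> 0,
rank is additive: rank(B) = rank(A) + rank(C).
rank(B) = 17 + 10 = 27

27


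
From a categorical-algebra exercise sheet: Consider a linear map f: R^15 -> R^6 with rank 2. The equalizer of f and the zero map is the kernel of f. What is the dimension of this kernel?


The equalizer of f and the zero map is ker(f).
By the rank-nullity theorem: dim(ker(f)) = dim(domain) - rank(f).
dim(ker(f)) = 15 - 2 = 13

13


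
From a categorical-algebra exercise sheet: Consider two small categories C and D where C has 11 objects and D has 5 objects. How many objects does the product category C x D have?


The product category C x D has objects that are pairs (c, d).
Number of pairs = |Ob(C)| * |Ob(D)| = 11 * 5 = 55

55


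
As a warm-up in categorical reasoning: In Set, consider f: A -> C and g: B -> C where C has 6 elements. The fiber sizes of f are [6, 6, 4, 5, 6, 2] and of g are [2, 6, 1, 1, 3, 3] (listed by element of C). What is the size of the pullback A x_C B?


The pullback A x_C B consists of pairs (a, b) with f(a) = g(b).
For each element c in C, the fiber product has |f^-1(c)| * |g^-1(c)| elements.
Summing over C: 6 * 2 + 6 * 6 + 4 * 1 + 5 * 1 + 6 * 3 + 2 * 3
= 12 + 36 + 4 + 5 + 18 + 6 = 81

81


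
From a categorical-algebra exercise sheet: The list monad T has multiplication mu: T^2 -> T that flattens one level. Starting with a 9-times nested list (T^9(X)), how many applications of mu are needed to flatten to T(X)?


Each application of mu: T^2 -> T removes one layer of nesting.
Starting at depth 9 (i.e., T^9(X)), we need to reach T(X).
Number of mu applications = 9 - 1 = 8

8


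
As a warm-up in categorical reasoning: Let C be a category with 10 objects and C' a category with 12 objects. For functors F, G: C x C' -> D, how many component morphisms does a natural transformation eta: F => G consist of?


A natural transformation eta: F => G assigns one component morphism per
object of the domain category.
The domain is the product category C x C', so
|Ob(C x C')| = |Ob(C)| * |Ob(C')| = 10 * 12 = 120.
Therefore eta has 120 component morphisms.

120


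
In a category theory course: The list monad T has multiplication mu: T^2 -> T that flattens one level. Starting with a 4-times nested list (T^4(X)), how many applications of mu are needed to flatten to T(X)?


Each application of mu: T^2 -> T removes one layer of nesting.
Starting at depth 4 (i.e., T^4(X)), we need to reach T(X).
Number of mu applications = 4 - 1 = 3

3


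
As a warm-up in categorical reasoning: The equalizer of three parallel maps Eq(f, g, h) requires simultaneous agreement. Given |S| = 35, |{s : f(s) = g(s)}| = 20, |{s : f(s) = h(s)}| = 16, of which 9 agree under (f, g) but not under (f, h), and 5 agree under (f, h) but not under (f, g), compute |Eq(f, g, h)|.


Eq(f, g, h) is the triple-agreement set: points in S where all three
maps take the same value. Using inclusion-exclusion on the pairwise data:
Pair (f, g) agrees on 20 points; pair (f, h) on 16 points.
Points agreeing under (f, g) but not (f, h) = 9; under (f, h) but not (f, g) = 5.
Triple-agreement = agreement-in-(f, g) minus points that agree under (f, g) but not (f, h):
|Eq(f, g, h)| = 20 - 9 = 11
(cross-check via (f, h): 16 - 5 = 11.)

11


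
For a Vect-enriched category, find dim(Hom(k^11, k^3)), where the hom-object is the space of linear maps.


In Vect-enriched categories, Hom(k^n, k^m) is the space of m x n matrices.
dim(Hom(k^11, k^3)) = 3 * 11 = 33

33


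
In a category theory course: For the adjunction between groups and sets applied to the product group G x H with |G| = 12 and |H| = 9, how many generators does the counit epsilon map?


The counit epsilon_K: F(U(K)) -> K of the Free-Forgetful adjunction
maps |K| generators of F(U(K)) into K. For K = G x H (the product group),
|G x H| = |G| * |H|.
Total generators mapped = 12 * 9 = 108.

108


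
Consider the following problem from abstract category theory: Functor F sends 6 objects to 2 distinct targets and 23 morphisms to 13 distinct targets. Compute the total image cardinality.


The image of F consists of distinct objects and distinct morphisms.
|Im(F)| on objects = 2
|Im(F)| on morphisms = 13
Total image cardinality = 2 + 13 = 15

15


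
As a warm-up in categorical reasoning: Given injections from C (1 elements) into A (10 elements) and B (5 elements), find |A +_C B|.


The pushout A +_C B identifies the images of C in A and B.
|A +_C B| = |A| + |B| - |C| (for injections).
= 10 + 5 - 1 = 14

14


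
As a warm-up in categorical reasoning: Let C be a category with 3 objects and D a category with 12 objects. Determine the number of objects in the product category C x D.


The product category C x D has objects that are pairs (c, d).
Number of pairs = |Ob(C)| * |Ob(D)| = 3 * 12 = 36

36


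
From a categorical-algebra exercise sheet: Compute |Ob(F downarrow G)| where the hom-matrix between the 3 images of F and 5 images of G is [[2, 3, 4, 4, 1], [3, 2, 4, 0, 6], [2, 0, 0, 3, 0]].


Objects of (F downarrow G) are triples (a, b, h: F(a)->G(b)).
The count equals the sum of all entries in the hom-matrix.
sum(row 0) = 14
sum(row 1) = 15
sum(row 2) = 5
Grand total = 34

34


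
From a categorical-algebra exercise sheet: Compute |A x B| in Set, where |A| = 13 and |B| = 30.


In Set, the product A x B is the Cartesian product.
By the universal property, |A x B| = |A| * |B|.
|A x B| = 13 * 30 = 390

390


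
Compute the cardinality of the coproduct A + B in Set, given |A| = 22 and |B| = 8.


In Set, the coproduct A + B is the disjoint union.
|A + B| = |A| + |B| = 22 + 8 = 30

30


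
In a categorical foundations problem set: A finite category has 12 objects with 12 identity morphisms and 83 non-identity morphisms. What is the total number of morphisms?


Each object has an identity morphism, giving 12 identities.
Adding the 83 non-identity morphisms:
Total = 12 + 83 = 95

95


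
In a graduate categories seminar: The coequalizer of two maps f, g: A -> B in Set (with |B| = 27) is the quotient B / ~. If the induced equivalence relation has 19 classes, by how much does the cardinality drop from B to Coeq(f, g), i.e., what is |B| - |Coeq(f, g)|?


The coequalizer Coeq(f, g) = B / ~ has one element per equivalence class.
|B| = 27, |Coeq(f, g)| = 19.
|B| - |Coeq(f, g)| = 27 - 19 = 8.

8


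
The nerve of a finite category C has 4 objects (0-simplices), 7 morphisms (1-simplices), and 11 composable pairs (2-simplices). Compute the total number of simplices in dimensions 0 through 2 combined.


The 2-skeleton of the nerve N(C) consists of simplices in dimensions 0, 1, 2:
  |N(C)_0| = 4 (objects)
  |N(C)_1| = 7 (morphisms)
  |N(C)_2| = 11 (composable pairs)
Total = 4 + 7 + 11 = 22

22


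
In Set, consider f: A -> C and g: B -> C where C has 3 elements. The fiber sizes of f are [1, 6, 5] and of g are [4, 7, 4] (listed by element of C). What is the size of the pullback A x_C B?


The pullback A x_C B consists of pairs (a, b) with f(a) = g(b).
For each element c in C, the fiber product has |f^-1(c)| * |g^-1(c)| elements.
Summing over C: 1 * 4 + 6 * 7 + 5 * 4
= 4 + 42 + 20 = 66

66


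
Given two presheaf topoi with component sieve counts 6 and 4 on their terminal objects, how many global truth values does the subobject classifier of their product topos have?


In a product of presheaf topoi E_1 x E_2, the subobject classifier
is Omega = Omega_1 x Omega_2 (componentwise), so
|Omega(top)| = |Omega_1(top_1)| * |Omega_2(top_2)|.
= 6 * 4 = 24.

24


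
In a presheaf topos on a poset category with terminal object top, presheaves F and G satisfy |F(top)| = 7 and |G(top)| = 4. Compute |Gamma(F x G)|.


Global sections of a presheaf on a poset with terminal top satisfy
Gamma(H) ~ H(top). Presheaves admit pointwise products, so
(F x G)(top) = F(top) x G(top) (Cartesian product).
|Gamma(F x G)| = |F(top)| * |G(top)| = 7 * 4 = 28.

28


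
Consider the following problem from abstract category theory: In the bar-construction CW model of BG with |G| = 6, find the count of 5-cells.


In the bar-construction CW model of BG, the n-cells are indexed by
n-tuples [g_1|...|g_n] of non-identity elements of G (degenerate
simplices with some g_i = e do not contribute cells), so there are
(|G| - 1)^n n-cells.
For dim = 5 with |G| = 6:
cells = (6 - 1)^5 = 5^5 = 3125

3125


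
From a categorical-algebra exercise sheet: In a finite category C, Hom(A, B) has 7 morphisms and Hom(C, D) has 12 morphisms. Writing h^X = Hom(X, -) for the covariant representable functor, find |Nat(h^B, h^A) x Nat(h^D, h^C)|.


By the Yoneda lemma, Nat(h^B, h^A) is isomorphic to Hom(A, B),
so |Nat(h^B, h^A)| = |Hom(A, B)| and |Nat(h^D, h^C)| = |Hom(C, D)|.
|Hom(A, B)| = 7, |Hom(C, D)| = 12.
|Nat(h^B, h^A) x Nat(h^D, h^C)| = 7 * 12 = 84

84


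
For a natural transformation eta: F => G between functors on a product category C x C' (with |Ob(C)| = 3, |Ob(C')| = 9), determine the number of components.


A natural transformation eta: F => G assigns one component morphism per
object of the domain category.
The domain is the product category C x C', so
|Ob(C x C')| = |Ob(C)| * |Ob(C')| = 3 * 9 = 27.
Therefore eta has 27 component morphisms.

27


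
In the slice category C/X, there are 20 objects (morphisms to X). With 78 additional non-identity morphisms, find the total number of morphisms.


In the slice category C/X, objects are morphisms to X.
Identity morphisms: 20 (one per object of C/X).
Non-identity morphisms: 78.
Total = 20 + 78 = 98

98


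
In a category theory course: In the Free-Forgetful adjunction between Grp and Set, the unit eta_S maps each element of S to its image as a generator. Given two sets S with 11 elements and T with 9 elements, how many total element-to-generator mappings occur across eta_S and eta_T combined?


The unit eta_X: X -> U(F(X)) of the Free-Forgetful adjunction
maps each element of X to a generator of F(X). For X = S + T (disjoint
union in Set), |S + T| = |S| + |T|.
Total mappings = 11 + 9 = 20.

20


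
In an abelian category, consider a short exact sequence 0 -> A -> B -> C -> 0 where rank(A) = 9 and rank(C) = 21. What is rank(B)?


For a short exact sequence 0 -> A -> B -> C -> 0,
rank is additive: rank(B) = rank(A) + rank(C).
rank(B) = 9 + 21 = 30

30


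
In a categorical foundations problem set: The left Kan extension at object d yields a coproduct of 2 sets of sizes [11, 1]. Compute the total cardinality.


Pointwise, the left Kan extension (Lan_F H)(d) is the colimit, indexed
by the comma category (F downarrow d), of H composed with the
projection (F downarrow d) -> C. Here that colimit is given
as a coproduct (disjoint union) of sets, so its cardinality is the
sum of the sizes of the summands.
Coproduct of sets with sizes: 11 + 1
= 12

12


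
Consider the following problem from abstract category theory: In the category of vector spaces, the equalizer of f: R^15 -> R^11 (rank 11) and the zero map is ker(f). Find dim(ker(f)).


The equalizer of f and the zero map is ker(f).
By the rank-nullity theorem: dim(ker(f)) = dim(domain) - rank(f).
dim(ker(f)) = 15 - 11 = 4

4


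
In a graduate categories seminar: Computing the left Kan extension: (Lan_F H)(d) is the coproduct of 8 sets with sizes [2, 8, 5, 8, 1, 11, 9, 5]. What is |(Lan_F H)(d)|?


Pointwise, the left Kan extension (Lan_F H)(d) is the colimit, indexed
by the comma category (F downarrow d), of H composed with the
projection (F downarrow d) -> C. Here that colimit is given
as a coproduct (disjoint union) of sets, so its cardinality is the
sum of the sizes of the summands.
Coproduct of sets with sizes: 2 + 8 + 5 + 8 + 1 + 11 + 9 + 5
= 49

49


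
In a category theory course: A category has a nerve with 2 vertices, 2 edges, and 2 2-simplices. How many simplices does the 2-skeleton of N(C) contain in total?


The 2-skeleton of the nerve N(C) consists of simplices in dimensions 0, 1, 2:
  |N(C)_0| = 2 (objects)
  |N(C)_1| = 2 (morphisms)
  |N(C)_2| = 2 (composable pairs)
Total = 2 + 2 + 2 = 6

6


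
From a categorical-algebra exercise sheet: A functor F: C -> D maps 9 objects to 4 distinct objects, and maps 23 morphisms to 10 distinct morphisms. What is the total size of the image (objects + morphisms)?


The image of F consists of distinct objects and distinct morphisms.
|Im(F)| on objects = 4
|Im(F)| on morphisms = 10
Total image cardinality = 4 + 10 = 14

14


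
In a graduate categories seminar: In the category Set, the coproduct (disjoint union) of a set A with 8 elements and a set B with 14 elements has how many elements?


In Set, the coproduct A + B is the disjoint union.
|A + B| = |A| + |B| = 8 + 14 = 22

22


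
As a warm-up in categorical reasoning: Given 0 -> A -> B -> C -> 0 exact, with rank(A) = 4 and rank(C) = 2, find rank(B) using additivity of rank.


For a short exact sequence 0 -> A -> B -> C -> 0,
rank is additive: rank(B) = rank(A) + rank(C).
rank(B) = 4 + 2 = 6

6


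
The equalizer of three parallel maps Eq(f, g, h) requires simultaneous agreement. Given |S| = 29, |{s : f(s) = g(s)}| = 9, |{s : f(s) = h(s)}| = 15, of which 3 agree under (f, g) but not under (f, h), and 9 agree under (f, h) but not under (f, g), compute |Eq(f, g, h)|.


Eq(f, g, h) is the triple-agreement set: points in S where all three
maps take the same value. Using inclusion-exclusion on the pairwise data:
Pair (f, g) agrees on 9 points; pair (f, h) on 15 points.
Points agreeing under (f, g) but not (f, h) = 3; under (f, h) but not (f, g) = 9.
Triple-agreement = agreement-in-(f, g) minus points that agree under (f, g) but not (f, h):
|Eq(f, g, h)| = 9 - 3 = 6
(cross-check via (f, h): 15 - 9 = 6.)

6


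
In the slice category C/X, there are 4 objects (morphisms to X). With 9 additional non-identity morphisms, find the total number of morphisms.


In the slice category C/X, objects are morphisms to X.
Identity morphisms: 4 (one per object of C/X).
Non-identity morphisms: 9.
Total = 4 + 9 = 13

13


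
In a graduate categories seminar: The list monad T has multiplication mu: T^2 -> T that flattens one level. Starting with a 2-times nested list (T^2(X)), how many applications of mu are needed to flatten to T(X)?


Each application of mu: T^2 -> T removes one layer of nesting.
Starting at depth 2 (i.e., T^2(X)), we need to reach T(X).
Number of mu applications = 2 - 1 = 1

1


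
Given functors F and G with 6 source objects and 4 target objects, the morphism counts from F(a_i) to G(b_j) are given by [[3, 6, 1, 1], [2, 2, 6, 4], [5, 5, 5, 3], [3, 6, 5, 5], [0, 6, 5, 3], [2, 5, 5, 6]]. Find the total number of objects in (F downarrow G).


Objects of (F downarrow G) are triples (a, b, h: F(a)->G(b)).
The count equals the sum of all entries in the hom-matrix.
sum(row 0) = 11
sum(row 1) = 14
sum(row 2) = 18
sum(row 3) = 19
sum(row 4) = 14
sum(row 5) = 18
Grand total = 94

94


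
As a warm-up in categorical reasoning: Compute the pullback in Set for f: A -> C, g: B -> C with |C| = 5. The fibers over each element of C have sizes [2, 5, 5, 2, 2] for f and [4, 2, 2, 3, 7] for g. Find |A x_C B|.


The pullback A x_C B consists of pairs (a, b) with f(a) = g(b).
For each element c in C, the fiber product has |f^-1(c)| * |g^-1(c)| elements.
Summing over C: 2 * 4 + 5 * 2 + 5 * 2 + 2 * 3 + 2 * 7
= 8 + 10 + 10 + 6 + 14 = 48

48


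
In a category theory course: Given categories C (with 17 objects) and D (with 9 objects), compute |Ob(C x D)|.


The product category C x D has objects that are pairs (c, d).
Number of pairs = |Ob(C)| * |Ob(D)| = 17 * 9 = 153

153


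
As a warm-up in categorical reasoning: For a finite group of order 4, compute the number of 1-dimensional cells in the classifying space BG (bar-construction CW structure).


In the bar-construction CW model of BG, the n-cells are indexed by
n-tuples [g_1|...|g_n] of non-identity elements of G (degenerate
simplices with some g_i = e do not contribute cells), so there are
(|G| - 1)^n n-cells.
For dim = 1 with |G| = 4:
cells = (4 - 1)^1 = 3^1 = 3

3


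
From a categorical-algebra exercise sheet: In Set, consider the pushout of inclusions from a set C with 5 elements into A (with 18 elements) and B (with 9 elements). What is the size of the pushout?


The pushout A +_C B identifies the images of C in A and B.
|A +_C B| = |A| + |B| - |C| (for injections).
= 18 + 9 - 5 = 22

22


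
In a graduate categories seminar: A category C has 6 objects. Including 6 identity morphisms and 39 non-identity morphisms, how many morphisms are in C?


Each object has an identity morphism, giving 6 identities.
Adding the 39 non-identity morphisms:
Total = 6 + 39 = 45

45


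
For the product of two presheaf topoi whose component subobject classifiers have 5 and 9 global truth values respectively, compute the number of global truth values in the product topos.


In a product of presheaf topoi E_1 x E_2, the subobject classifier
is Omega = Omega_1 x Omega_2 (componentwise), so
|Omega(top)| = |Omega_1(top_1)| * |Omega_2(top_2)|.
= 5 * 9 = 45.

45


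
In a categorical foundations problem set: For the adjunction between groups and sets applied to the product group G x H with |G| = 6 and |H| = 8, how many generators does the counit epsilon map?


The counit epsilon_K: F(U(K)) -> K of the Free-Forgetful adjunction
maps |K| generators of F(U(K)) into K. For K = G x H (the product group),
|G x H| = |G| * |H|.
Total generators mapped = 6 * 8 = 48.

48


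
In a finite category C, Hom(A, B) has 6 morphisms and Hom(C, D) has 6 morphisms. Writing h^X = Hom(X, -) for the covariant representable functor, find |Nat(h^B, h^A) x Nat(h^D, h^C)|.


By the Yoneda lemma, Nat(h^B, h^A) is isomorphic to Hom(A, B),
so |Nat(h^B, h^A)| = |Hom(A, B)| and |Nat(h^D, h^C)| = |Hom(C, D)|.
|Hom(A, B)| = 6, |Hom(C, D)| = 6.
|Nat(h^B, h^A) x Nat(h^D, h^C)| = 6 * 6 = 36

36


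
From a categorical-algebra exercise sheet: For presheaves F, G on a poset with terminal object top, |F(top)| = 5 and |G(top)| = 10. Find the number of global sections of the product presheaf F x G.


Global sections of a presheaf on a poset with terminal top satisfy
Gamma(H) ~ H(top). Presheaves admit pointwise products, so
(F x G)(top) = F(top) x G(top) (Cartesian product).
|Gamma(F x G)| = |F(top)| * |G(top)| = 5 * 10 = 50.

50


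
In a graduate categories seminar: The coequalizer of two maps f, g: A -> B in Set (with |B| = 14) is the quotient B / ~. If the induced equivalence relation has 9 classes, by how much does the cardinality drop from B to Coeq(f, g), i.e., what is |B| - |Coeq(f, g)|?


The coequalizer Coeq(f, g) = B / ~ has one element per equivalence class.
|B| = 14, |Coeq(f, g)| = 9.
|B| - |Coeq(f, g)| = 14 - 9 = 5.

5


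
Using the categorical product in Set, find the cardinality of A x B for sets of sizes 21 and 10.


In Set, the product A x B is the Cartesian product.
By the universal property, |A x B| = |A| * |B|.
|A x B| = 21 * 10 = 210

210


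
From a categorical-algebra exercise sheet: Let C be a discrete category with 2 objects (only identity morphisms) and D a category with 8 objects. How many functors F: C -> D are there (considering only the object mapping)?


A functor from a discrete category C to D is determined by
where each object maps. Each of the 2 objects of C can map
to any of the 8 objects of D independently.
Number of functors = 8^2 = 64

64


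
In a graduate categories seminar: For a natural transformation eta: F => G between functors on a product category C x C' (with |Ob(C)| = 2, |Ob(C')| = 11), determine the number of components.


A natural transformation eta: F => G assigns one component morphism per
object of the domain category.
The domain is the product category C x C', so
|Ob(C x C')| = |Ob(C)| * |Ob(C')| = 2 * 11 = 22.
Therefore eta has 22 component morphisms.

22


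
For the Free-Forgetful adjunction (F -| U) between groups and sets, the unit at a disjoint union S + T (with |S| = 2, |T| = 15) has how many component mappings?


The unit eta_X: X -> U(F(X)) of the Free-Forgetful adjunction
maps each element of X to a generator of F(X). For X = S + T (disjoint
union in Set), |S + T| = |S| + |T|.
Total mappings = 2 + 15 = 17.

17


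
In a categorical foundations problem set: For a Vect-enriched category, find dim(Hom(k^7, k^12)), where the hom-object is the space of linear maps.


In Vect-enriched categories, Hom(k^n, k^m) is the space of m x n matrices.
dim(Hom(k^7, k^12)) = 12 * 7 = 84

84


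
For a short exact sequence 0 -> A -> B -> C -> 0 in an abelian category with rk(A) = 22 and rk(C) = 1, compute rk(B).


For a short exact sequence 0 -> A -> B -> C -> 0,
rank is additive: rank(B) = rank(A) + rank(C).
rank(B) = 22 + 1 = 23

23


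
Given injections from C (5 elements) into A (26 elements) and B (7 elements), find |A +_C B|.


The pushout A +_C B identifies the images of C in A and B.
|A +_C B| = |A| + |B| - |C| (for injections).
= 26 + 7 - 5 = 28

28


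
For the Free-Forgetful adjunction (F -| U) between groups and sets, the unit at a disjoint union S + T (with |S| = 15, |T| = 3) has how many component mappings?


The unit eta_X: X -> U(F(X)) of the Free-Forgetful adjunction
maps each element of X to a generator of F(X). For X = S + T (disjoint
union in Set), |S + T| = |S| + |T|.
Total mappings = 15 + 3 = 18.

18


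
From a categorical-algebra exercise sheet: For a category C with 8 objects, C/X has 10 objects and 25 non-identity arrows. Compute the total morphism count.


In the slice category C/X, objects are morphisms to X.
Identity morphisms: 10 (one per object of C/X).
Non-identity morphisms: 25.
Total = 10 + 25 = 35

35


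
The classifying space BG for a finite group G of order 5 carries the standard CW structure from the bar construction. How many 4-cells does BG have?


In the bar-construction CW model of BG, the n-cells are indexed by
n-tuples [g_1|...|g_n] of non-identity elements of G (degenerate
simplices with some g_i = e do not contribute cells), so there are
(|G| - 1)^n n-cells.
For dim = 4 with |G| = 5:
cells = (5 - 1)^4 = 4^4 = 256

256
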